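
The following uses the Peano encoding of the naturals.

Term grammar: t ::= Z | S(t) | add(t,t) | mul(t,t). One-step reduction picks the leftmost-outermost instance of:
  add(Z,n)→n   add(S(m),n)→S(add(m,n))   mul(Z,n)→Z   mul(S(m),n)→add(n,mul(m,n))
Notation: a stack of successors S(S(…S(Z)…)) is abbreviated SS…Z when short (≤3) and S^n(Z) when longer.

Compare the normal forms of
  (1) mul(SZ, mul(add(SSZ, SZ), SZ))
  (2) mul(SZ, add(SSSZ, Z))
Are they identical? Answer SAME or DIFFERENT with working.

Answer: SAME — A ⇓ SSSZ, B ⇓ SSSZ

Derivation:
Term A:
  start: mul(SZ, mul(add(SSZ, SZ), SZ))
  step 1: add(mul(add(SSZ, SZ), SZ), mul(Z, mul(add(SSZ, SZ), SZ)))
  step 2: add(mul(S(add(SZ, SZ)), SZ), mul(Z, mul(add(SSZ, SZ), SZ)))
  step 3: add(add(SZ, mul(add(SZ, SZ), SZ)), mul(Z, mul(add(SSZ, SZ), SZ)))
  step 4: add(S(add(Z, mul(add(SZ, SZ), SZ))), mul(Z, mul(add(SSZ, SZ), SZ)))
  step 5: S(add(add(Z, mul(add(SZ, SZ), SZ)), mul(Z, mul(add(SSZ, SZ), SZ))))
  step 6: S(add(mul(add(SZ, SZ), SZ), mul(Z, mul(add(SSZ, SZ), SZ))))
  step 7: S(add(mul(S(add(Z, SZ)), SZ), mul(Z, mul(add(SSZ, SZ), SZ))))
  step 8: S(add(add(SZ, mul(add(Z, SZ), SZ)), mul(Z, mul(add(SSZ, SZ), SZ))))
  step 9: S(add(S(add(Z, mul(add(Z, SZ), SZ))), mul(Z, mul(add(SSZ, SZ), SZ))))
  step 10: S(S(add(add(Z, mul(add(Z, SZ), SZ)), mul(Z, mul(add(SSZ, SZ), SZ)))))
  step 11: S(S(add(mul(add(Z, SZ), SZ), mul(Z, mul(add(SSZ, SZ), SZ)))))
  step 12: S(S(add(mul(SZ, SZ), mul(Z, mul(add(SSZ, SZ), SZ)))))
  step 13: S(S(add(add(SZ, mul(Z, SZ)), mul(Z, mul(add(SSZ, SZ), SZ)))))
  step 14: S(S(add(S(add(Z, mul(Z, SZ))), mul(Z, mul(add(SSZ, SZ), SZ)))))
  step 15: S(S(S(add(add(Z, mul(Z, SZ)), mul(Z, mul(add(SSZ, SZ), SZ))))))
  step 16: S(S(S(add(mul(Z, SZ), mul(Z, mul(add(SSZ, SZ), SZ))))))
  step 17: S(S(S(add(Z, mul(Z, mul(add(SSZ, SZ), SZ))))))
  step 18: S(S(S(mul(Z, mul(add(SSZ, SZ), SZ)))))
  step 19: SSSZ

Term B:
  start: mul(SZ, add(SSSZ, Z))
  step 1: add(add(SSSZ, Z), mul(Z, add(SSSZ, Z)))
  step 2: add(S(add(SSZ, Z)), mul(Z, add(SSSZ, Z)))
  step 3: S(add(add(SSZ, Z), mul(Z, add(SSSZ, Z))))
  step 4: S(add(S(add(SZ, Z)), mul(Z, add(SSSZ, Z))))
  step 5: S(S(add(add(SZ, Z), mul(Z, add(SSSZ, Z)))))
  step 6: S(S(add(S(add(Z, Z)), mul(Z, add(SSSZ, Z)))))
  step 7: S(S(S(add(add(Z, Z), mul(Z, add(SSSZ, Z))))))
  step 8: S(S(S(add(Z, mul(Z, add(SSSZ, Z))))))
  step 9: S(S(S(mul(Z, add(SSSZ, Z)))))
  step 10: SSSZ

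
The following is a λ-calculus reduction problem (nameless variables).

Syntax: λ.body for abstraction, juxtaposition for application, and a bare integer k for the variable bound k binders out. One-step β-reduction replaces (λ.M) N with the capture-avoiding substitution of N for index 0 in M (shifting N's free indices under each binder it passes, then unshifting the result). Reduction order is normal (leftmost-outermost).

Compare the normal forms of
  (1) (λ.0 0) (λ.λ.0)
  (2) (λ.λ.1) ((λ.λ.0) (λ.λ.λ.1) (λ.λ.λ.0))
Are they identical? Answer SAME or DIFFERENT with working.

Term A:
  start: (λ.0 0) (λ.λ.0)
  [1] (λ.λ.0) (λ.λ.0)
  [2] λ.0

Term B:
  start: (λ.λ.1) ((λ.λ.0) (λ.λ.λ.1) (λ.λ.λ.0))
  [1] λ.(λ.λ.0) (λ.λ.λ.1) (λ.λ.λ.0)
  [2] λ.(λ.0) (λ.λ.λ.0)
  [3] λ.λ.λ.λ.0

Answer: DIFFERENT — A ⇓ λ.0, B ⇓ λ.λ.λ.λ.0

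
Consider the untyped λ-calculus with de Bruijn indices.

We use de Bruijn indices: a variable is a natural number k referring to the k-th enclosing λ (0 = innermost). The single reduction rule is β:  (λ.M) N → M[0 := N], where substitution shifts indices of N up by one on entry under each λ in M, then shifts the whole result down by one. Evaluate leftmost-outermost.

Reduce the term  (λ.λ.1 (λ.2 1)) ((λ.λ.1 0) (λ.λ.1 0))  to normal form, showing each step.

  start: (λ.λ.1 (λ.2 1)) ((λ.λ.1 0) (λ.λ.1 0))
  →1  λ.(λ.λ.1 0) (λ.λ.1 0) (λ.(λ.λ.1 0) (λ.λ.1 0) 1)
  →2  λ.(λ.(λ.λ.1 0) 0) (λ.(λ.λ.1 0) (λ.λ.1 0) 1)
  →3  λ.(λ.λ.1 0) (λ.(λ.λ.1 0) (λ.λ.1 0) 1)
  →4  λ.λ.(λ.(λ.λ.1 0) (λ.λ.1 0) 2) 0
  →5  λ.λ.(λ.λ.1 0) (λ.λ.1 0) 1
  →6  λ.λ.(λ.(λ.λ.1 0) 0) 1
  →7  λ.λ.(λ.λ.1 0) 1
  →8  λ.λ.λ.2 0

Answer: normal form = λ.λ.λ.2 0  (in 8 steps)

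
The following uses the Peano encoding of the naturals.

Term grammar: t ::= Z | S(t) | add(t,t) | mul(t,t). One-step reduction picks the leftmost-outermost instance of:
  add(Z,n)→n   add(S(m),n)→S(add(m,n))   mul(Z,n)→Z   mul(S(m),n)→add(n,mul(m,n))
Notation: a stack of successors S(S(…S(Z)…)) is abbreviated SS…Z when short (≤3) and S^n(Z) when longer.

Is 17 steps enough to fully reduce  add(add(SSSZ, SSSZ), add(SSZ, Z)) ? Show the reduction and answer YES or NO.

Answer: YES — reaches normal form S^8(Z) in 14 ≤ 17 steps

Derivation:
  start: add(add(SSSZ, SSSZ), add(SSZ, Z))
  [1] add(S(add(SSZ, SSSZ)), add(SSZ, Z))
  [2] S(add(add(SSZ, SSSZ), add(SSZ, Z)))
  [3] S(add(S(add(SZ, SSSZ)), add(SSZ, Z)))
  [4] S(S(add(add(SZ, SSSZ), add(SSZ, Z))))
  [5] S(S(add(S(add(Z, SSSZ)), add(SSZ, Z))))
  [6] S(S(S(add(add(Z, SSSZ), add(SSZ, Z)))))
  [7] S(S(S(add(SSSZ, add(SSZ, Z)))))
  [8] S(S(S(S(add(SSZ, add(SSZ, Z))))))
  [9] S(S(S(S(S(add(SZ, add(SSZ, Z)))))))
  [10] S(S(S(S(S(S(add(Z, add(SSZ, Z))))))))
  [11] S(S(S(S(S(S(add(SSZ, Z)))))))
  [12] S(S(S(S(S(S(S(add(SZ, Z))))))))
  [13] S(S(S(S(S(S(S(S(add(Z, Z)))))))))
  [14] S^8(Z)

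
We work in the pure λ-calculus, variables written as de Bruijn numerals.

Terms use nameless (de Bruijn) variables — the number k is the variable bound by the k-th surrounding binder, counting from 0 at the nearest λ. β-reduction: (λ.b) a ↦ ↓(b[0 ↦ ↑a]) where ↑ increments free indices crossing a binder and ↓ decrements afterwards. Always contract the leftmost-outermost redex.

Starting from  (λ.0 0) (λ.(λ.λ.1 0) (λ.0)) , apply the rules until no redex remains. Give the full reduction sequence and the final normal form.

Answer: normal form = λ.0  (in 4 steps)

Reduction:
  start: (λ.0 0) (λ.(λ.λ.1 0) (λ.0))
  [1] (λ.(λ.λ.1 0) (λ.0)) (λ.(λ.λ.1 0) (λ.0))
  [2] (λ.λ.1 0) (λ.0)
  [3] λ.(λ.0) 0
  [4] λ.0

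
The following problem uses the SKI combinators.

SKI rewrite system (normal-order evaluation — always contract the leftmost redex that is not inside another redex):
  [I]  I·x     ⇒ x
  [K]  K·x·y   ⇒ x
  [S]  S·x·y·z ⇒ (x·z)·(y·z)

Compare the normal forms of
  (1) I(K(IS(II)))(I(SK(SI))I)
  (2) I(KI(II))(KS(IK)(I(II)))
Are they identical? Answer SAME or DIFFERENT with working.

Answer: SAME — A ⇓ SI, B ⇓ SI

Reduction:
Term A:
  start: I(K(IS(II)))(I(SK(SI))I)
  [1] K(IS(II))(I(SK(SI))I)
  [2] IS(II)
  [3] S(II)
  [4] SI

Term B:
  start: I(KI(II))(KS(IK)(I(II)))
  [1] KI(II)(KS(IK)(I(II)))
  [2] I(KS(IK)(I(II)))
  [3] KS(IK)(I(II))
  [4] S(I(II))
  [5] S(II)
  [6] SI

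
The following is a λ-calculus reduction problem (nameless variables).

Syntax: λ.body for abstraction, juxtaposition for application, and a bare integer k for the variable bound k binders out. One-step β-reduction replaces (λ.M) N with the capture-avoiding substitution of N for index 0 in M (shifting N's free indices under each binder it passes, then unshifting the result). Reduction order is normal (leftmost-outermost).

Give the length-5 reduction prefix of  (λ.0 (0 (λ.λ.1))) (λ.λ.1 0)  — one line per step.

Answer: after 5 steps: λ.λ.1

Derivation:
  start: (λ.0 (0 (λ.λ.1))) (λ.λ.1 0)
  [1] (λ.λ.1 0) ((λ.λ.1 0) (λ.λ.1))
  [2] λ.(λ.λ.1 0) (λ.λ.1) 0
  [3] λ.(λ.(λ.λ.1) 0) 0
  [4] λ.(λ.λ.1) 0
  [5] λ.λ.1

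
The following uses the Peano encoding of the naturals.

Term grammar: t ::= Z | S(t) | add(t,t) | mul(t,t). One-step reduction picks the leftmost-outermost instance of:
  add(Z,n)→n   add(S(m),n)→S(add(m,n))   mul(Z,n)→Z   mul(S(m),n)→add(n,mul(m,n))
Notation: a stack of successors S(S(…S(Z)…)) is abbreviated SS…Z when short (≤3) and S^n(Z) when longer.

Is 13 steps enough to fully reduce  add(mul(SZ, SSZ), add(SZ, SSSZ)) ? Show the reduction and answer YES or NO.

Answer: YES — reaches normal form S^6(Z) in 10 ≤ 13 steps

Derivation:
  start: add(mul(SZ, SSZ), add(SZ, SSSZ))
  →1  add(add(SSZ, mul(Z, SSZ)), add(SZ, SSSZ))
  →2  add(S(add(SZ, mul(Z, SSZ))), add(SZ, SSSZ))
  →3  S(add(add(SZ, mul(Z, SSZ)), add(SZ, SSSZ)))
  →4  S(add(S(add(Z, mul(Z, SSZ))), add(SZ, SSSZ)))
  →5  S(S(add(add(Z, mul(Z, SSZ)), add(SZ, SSSZ))))
  →6  S(S(add(mul(Z, SSZ), add(SZ, SSSZ))))
  →7  S(S(add(Z, add(SZ, SSSZ))))
  →8  S(S(add(SZ, SSSZ)))
  →9  S(S(S(add(Z, SSSZ))))
  →10  S^6(Z)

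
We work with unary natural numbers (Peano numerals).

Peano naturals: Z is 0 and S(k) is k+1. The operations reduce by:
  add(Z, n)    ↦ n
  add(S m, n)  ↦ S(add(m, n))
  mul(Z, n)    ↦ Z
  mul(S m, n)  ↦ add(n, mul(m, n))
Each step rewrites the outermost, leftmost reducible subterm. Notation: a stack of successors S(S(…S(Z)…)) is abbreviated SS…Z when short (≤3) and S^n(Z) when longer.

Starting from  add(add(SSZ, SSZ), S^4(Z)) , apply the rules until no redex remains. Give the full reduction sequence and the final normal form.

  start: add(add(SSZ, SSZ), S^4(Z))
  [1] add(S(add(SZ, SSZ)), S^4(Z))
  [2] S(add(add(SZ, SSZ), S^4(Z)))
  [3] S(add(S(add(Z, SSZ)), S^4(Z)))
  [4] S(S(add(add(Z, SSZ), S^4(Z))))
  [5] S(S(add(SSZ, S^4(Z))))
  [6] S(S(S(add(SZ, S^4(Z)))))
  [7] S(S(S(S(add(Z, S^4(Z))))))
  [8] S^8(Z)

Answer: normal form = S^8(Z)  (in 8 steps)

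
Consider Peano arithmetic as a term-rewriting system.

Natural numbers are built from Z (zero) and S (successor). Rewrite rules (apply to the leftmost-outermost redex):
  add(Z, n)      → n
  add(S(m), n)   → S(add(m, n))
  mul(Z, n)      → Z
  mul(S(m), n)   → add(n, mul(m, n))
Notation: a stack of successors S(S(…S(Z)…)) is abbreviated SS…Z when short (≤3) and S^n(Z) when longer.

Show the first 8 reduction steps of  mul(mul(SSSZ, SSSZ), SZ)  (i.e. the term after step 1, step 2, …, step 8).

  start: mul(mul(SSSZ, SSSZ), SZ)
  →1  mul(add(SSSZ, mul(SSZ, SSSZ)), SZ)
  →2  mul(S(add(SSZ, mul(SSZ, SSSZ))), SZ)
  →3  add(SZ, mul(add(SSZ, mul(SSZ, SSSZ)), SZ))
  →4  S(add(Z, mul(add(SSZ, mul(SSZ, SSSZ)), SZ)))
  →5  S(mul(add(SSZ, mul(SSZ, SSSZ)), SZ))
  →6  S(mul(S(add(SZ, mul(SSZ, SSSZ))), SZ))
  →7  S(add(SZ, mul(add(SZ, mul(SSZ, SSSZ)), SZ)))
  →8  S(S(add(Z, mul(add(SZ, mul(SSZ, SSSZ)), SZ))))

Answer: after 8 steps: S(S(add(Z, mul(add(SZ, mul(SSZ, SSSZ)), SZ))))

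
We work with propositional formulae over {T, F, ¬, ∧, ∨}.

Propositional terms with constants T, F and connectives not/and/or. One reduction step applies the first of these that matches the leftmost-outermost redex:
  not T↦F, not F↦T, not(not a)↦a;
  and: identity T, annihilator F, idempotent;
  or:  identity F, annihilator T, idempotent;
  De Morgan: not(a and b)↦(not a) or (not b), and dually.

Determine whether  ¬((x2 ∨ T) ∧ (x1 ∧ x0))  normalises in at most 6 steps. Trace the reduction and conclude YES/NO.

  start: ¬((x2 ∨ T) ∧ (x1 ∧ x0))
  step 1: ¬(x2 ∨ T) ∨ ¬(x1 ∧ x0)
  step 2: (¬x2 ∧ ¬T) ∨ ¬(x1 ∧ x0)
  step 3: (¬x2 ∧ F) ∨ ¬(x1 ∧ x0)
  step 4: F ∨ ¬(x1 ∧ x0)
  step 5: ¬(x1 ∧ x0)
  step 6: ¬x1 ∨ ¬x0

Answer: YES — reaches normal form ¬x1 ∨ ¬x0 in 6 ≤ 6 steps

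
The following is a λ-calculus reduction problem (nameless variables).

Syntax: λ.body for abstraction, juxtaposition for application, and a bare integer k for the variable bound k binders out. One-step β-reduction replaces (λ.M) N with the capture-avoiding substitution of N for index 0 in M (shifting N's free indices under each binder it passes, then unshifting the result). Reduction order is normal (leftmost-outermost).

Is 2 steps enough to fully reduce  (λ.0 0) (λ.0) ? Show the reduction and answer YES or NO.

  start: (λ.0 0) (λ.0)
  step 1: (λ.0) (λ.0)
  step 2: λ.0

Answer: YES — reaches normal form λ.0 in 2 ≤ 2 steps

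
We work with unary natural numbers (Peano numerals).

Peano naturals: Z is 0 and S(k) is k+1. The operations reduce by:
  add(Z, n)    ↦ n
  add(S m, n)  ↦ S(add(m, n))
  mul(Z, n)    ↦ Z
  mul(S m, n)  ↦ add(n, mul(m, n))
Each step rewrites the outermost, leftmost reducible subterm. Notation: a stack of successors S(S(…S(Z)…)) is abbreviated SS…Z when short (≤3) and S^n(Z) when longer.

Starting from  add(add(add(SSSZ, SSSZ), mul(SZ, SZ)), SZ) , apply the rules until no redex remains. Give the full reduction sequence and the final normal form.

Answer: normal form = S^8(Z)  (in 23 steps)

Working:
  start: add(add(add(SSSZ, SSSZ), mul(SZ, SZ)), SZ)
  →1  add(add(S(add(SSZ, SSSZ)), mul(SZ, SZ)), SZ)
  →2  add(S(add(add(SSZ, SSSZ), mul(SZ, SZ))), SZ)
  →3  S(add(add(add(SSZ, SSSZ), mul(SZ, SZ)), SZ))
  →4  S(add(add(S(add(SZ, SSSZ)), mul(SZ, SZ)), SZ))
  →5  S(add(S(add(add(SZ, SSSZ), mul(SZ, SZ))), SZ))
  →6  S(S(add(add(add(SZ, SSSZ), mul(SZ, SZ)), SZ)))
  →7  S(S(add(add(S(add(Z, SSSZ)), mul(SZ, SZ)), SZ)))
  →8  S(S(add(S(add(add(Z, SSSZ), mul(SZ, SZ))), SZ)))
  →9  S(S(S(add(add(add(Z, SSSZ), mul(SZ, SZ)), SZ))))
  →10  S(S(S(add(add(SSSZ, mul(SZ, SZ)), SZ))))
  →11  S(S(S(add(S(add(SSZ, mul(SZ, SZ))), SZ))))
  →12  S(S(S(S(add(add(SSZ, mul(SZ, SZ)), SZ)))))
  →13  S(S(S(S(add(S(add(SZ, mul(SZ, SZ))), SZ)))))
  →14  S(S(S(S(S(add(add(SZ, mul(SZ, SZ)), SZ))))))
  →15  S(S(S(S(S(add(S(add(Z, mul(SZ, SZ))), SZ))))))
  →16  S(S(S(S(S(S(add(add(Z, mul(SZ, SZ)), SZ)))))))
  →17  S(S(S(S(S(S(add(mul(SZ, SZ), SZ)))))))
  →18  S(S(S(S(S(S(add(add(SZ, mul(Z, SZ)), SZ)))))))
  →19  S(S(S(S(S(S(add(S(add(Z, mul(Z, SZ))), SZ)))))))
  →20  S(S(S(S(S(S(S(add(add(Z, mul(Z, SZ)), SZ))))))))
  →21  S(S(S(S(S(S(S(add(mul(Z, SZ), SZ))))))))
  →22  S(S(S(S(S(S(S(add(Z, SZ))))))))
  →23  S^8(Z)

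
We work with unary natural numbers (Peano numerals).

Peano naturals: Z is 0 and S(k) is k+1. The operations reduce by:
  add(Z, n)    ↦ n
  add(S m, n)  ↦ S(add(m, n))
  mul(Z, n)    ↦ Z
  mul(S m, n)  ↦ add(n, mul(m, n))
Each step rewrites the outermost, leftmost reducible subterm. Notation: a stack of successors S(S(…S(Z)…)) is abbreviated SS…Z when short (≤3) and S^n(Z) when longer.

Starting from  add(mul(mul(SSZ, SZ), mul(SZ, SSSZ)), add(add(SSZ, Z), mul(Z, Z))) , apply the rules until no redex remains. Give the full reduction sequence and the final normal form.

  start: add(mul(mul(SSZ, SZ), mul(SZ, SSSZ)), add(add(SSZ, Z), mul(Z, Z)))
  →1  add(mul(add(SZ, mul(SZ, SZ)), mul(SZ, SSSZ)), add(add(SSZ, Z), mul(Z, Z)))
  →2  add(mul(S(add(Z, mul(SZ, SZ))), mul(SZ, SSSZ)), add(add(SSZ, Z), mul(Z, Z)))
  →3  add(add(mul(SZ, SSSZ), mul(add(Z, mul(SZ, SZ)), mul(SZ, SSSZ))), add(add(SSZ, Z), mul(Z, Z)))
  →4  add(add(add(SSSZ, mul(Z, SSSZ)), mul(add(Z, mul(SZ, SZ)), mul(SZ, SSSZ))), add(add(SSZ, Z), mul(Z, Z)))
  →5  add(add(S(add(SSZ, mul(Z, SSSZ))), mul(add(Z, mul(SZ, SZ)), mul(SZ, SSSZ))), add(add(SSZ, Z), mul(Z, Z)))
  →6  add(S(add(add(SSZ, mul(Z, SSSZ)), mul(add(Z, mul(SZ, SZ)), mul(SZ, SSSZ)))), add(add(SSZ, Z), mul(Z, Z)))
  →7  S(add(add(add(SSZ, mul(Z, SSSZ)), mul(add(Z, mul(SZ, SZ)), mul(SZ, SSSZ))), add(add(SSZ, Z), mul(Z, Z))))
  →8  S(add(add(S(add(SZ, mul(Z, SSSZ))), mul(add(Z, mul(SZ, SZ)), mul(SZ, SSSZ))), add(add(SSZ, Z), mul(Z, Z))))
  →9  S(add(S(add(add(SZ, mul(Z, SSSZ)), mul(add(Z, mul(SZ, SZ)), mul(SZ, SSSZ)))), add(add(SSZ, Z), mul(Z, Z))))
  →10  S(S(add(add(add(SZ, mul(Z, SSSZ)), mul(add(Z, mul(SZ, SZ)), mul(SZ, SSSZ))), add(add(SSZ, Z), mul(Z, Z)))))
  →11  S(S(add(add(S(add(Z, mul(Z, SSSZ))), mul(add(Z, mul(SZ, SZ)), mul(SZ, SSSZ))), add(add(SSZ, Z), mul(Z, Z)))))
  →12  S(S(add(S(add(add(Z, mul(Z, SSSZ)), mul(add(Z, mul(SZ, SZ)), mul(SZ, SSSZ)))), add(add(SSZ, Z), mul(Z, Z)))))
  →13  S(S(S(add(add(add(Z, mul(Z, SSSZ)), mul(add(Z, mul(SZ, SZ)), mul(SZ, SSSZ))), add(add(SSZ, Z), mul(Z, Z))))))
  →14  S(S(S(add(add(mul(Z, SSSZ), mul(add(Z, mul(SZ, SZ)), mul(SZ, SSSZ))), add(add(SSZ, Z), mul(Z, Z))))))
  →15  S(S(S(add(add(Z, mul(add(Z, mul(SZ, SZ)), mul(SZ, SSSZ))), add(add(SSZ, Z), mul(Z, Z))))))
  →16  S(S(S(add(mul(add(Z, mul(SZ, SZ)), mul(SZ, SSSZ)), add(add(SSZ, Z), mul(Z, Z))))))
  →17  S(S(S(add(mul(mul(SZ, SZ), mul(SZ, SSSZ)), add(add(SSZ, Z), mul(Z, Z))))))
  →18  S(S(S(add(mul(add(SZ, mul(Z, SZ)), mul(SZ, SSSZ)), add(add(SSZ, Z), mul(Z, Z))))))
  →19  S(S(S(add(mul(S(add(Z, mul(Z, SZ))), mul(SZ, SSSZ)), add(add(SSZ, Z), mul(Z, Z))))))
  →20  S(S(S(add(add(mul(SZ, SSSZ), mul(add(Z, mul(Z, SZ)), mul(SZ, SSSZ))), add(add(SSZ, Z), mul(Z, Z))))))
  →21  S(S(S(add(add(add(SSSZ, mul(Z, SSSZ)), mul(add(Z, mul(Z, SZ)), mul(SZ, SSSZ))), add(add(SSZ, Z), mul(Z, Z))))))
  →22  S(S(S(add(add(S(add(SSZ, mul(Z, SSSZ))), mul(add(Z, mul(Z, SZ)), mul(SZ, SSSZ))), add(add(SSZ, Z), mul(Z, Z))))))
  →23  S(S(S(add(S(add(add(SSZ, mul(Z, SSSZ)), mul(add(Z, mul(Z, SZ)), mul(SZ, SSSZ)))), add(add(SSZ, Z), mul(Z, Z))))))
  →24  S(S(S(S(add(add(add(SSZ, mul(Z, SSSZ)), mul(add(Z, mul(Z, SZ)), mul(SZ, SSSZ))), add(add(SSZ, Z), mul(Z, Z)))))))
  →25  S(S(S(S(add(add(S(add(SZ, mul(Z, SSSZ))), mul(add(Z, mul(Z, SZ)), mul(SZ, SSSZ))), add(add(SSZ, Z), mul(Z, Z)))))))
  →26  S(S(S(S(add(S(add(add(SZ, mul(Z, SSSZ)), mul(add(Z, mul(Z, SZ)), mul(SZ, SSSZ)))), add(add(SSZ, Z), mul(Z, Z)))))))
  →27  S(S(S(S(S(add(add(add(SZ, mul(Z, SSSZ)), mul(add(Z, mul(Z, SZ)), mul(SZ, SSSZ))), add(add(SSZ, Z), mul(Z, Z))))))))
  →28  S(S(S(S(S(add(add(S(add(Z, mul(Z, SSSZ))), mul(add(Z, mul(Z, SZ)), mul(SZ, SSSZ))), add(add(SSZ, Z), mul(Z, Z))))))))
  →29  S(S(S(S(S(add(S(add(add(Z, mul(Z, SSSZ)), mul(add(Z, mul(Z, SZ)), mul(SZ, SSSZ)))), add(add(SSZ, Z), mul(Z, Z))))))))
  →30  S(S(S(S(S(S(add(add(add(Z, mul(Z, SSSZ)), mul(add(Z, mul(Z, SZ)), mul(SZ, SSSZ))), add(add(SSZ, Z), mul(Z, Z)))))))))
  →31  S(S(S(S(S(S(add(add(mul(Z, SSSZ), mul(add(Z, mul(Z, SZ)), mul(SZ, SSSZ))), add(add(SSZ, Z), mul(Z, Z)))))))))
  →32  S(S(S(S(S(S(add(add(Z, mul(add(Z, mul(Z, SZ)), mul(SZ, SSSZ))), add(add(SSZ, Z), mul(Z, Z)))))))))
  →33  S(S(S(S(S(S(add(mul(add(Z, mul(Z, SZ)), mul(SZ, SSSZ)), add(add(SSZ, Z), mul(Z, Z)))))))))
  →34  S(S(S(S(S(S(add(mul(mul(Z, SZ), mul(SZ, SSSZ)), add(add(SSZ, Z), mul(Z, Z)))))))))
  →35  S(S(S(S(S(S(add(mul(Z, mul(SZ, SSSZ)), add(add(SSZ, Z), mul(Z, Z)))))))))
  →36  S(S(S(S(S(S(add(Z, add(add(SSZ, Z), mul(Z, Z)))))))))
  →37  S(S(S(S(S(S(add(add(SSZ, Z), mul(Z, Z))))))))
  →38  S(S(S(S(S(S(add(S(add(SZ, Z)), mul(Z, Z))))))))
  →39  S(S(S(S(S(S(S(add(add(SZ, Z), mul(Z, Z)))))))))
  →40  S(S(S(S(S(S(S(add(S(add(Z, Z)), mul(Z, Z)))))))))
  →41  S(S(S(S(S(S(S(S(add(add(Z, Z), mul(Z, Z))))))))))
  →42  S(S(S(S(S(S(S(S(add(Z, mul(Z, Z))))))))))
  →43  S(S(S(S(S(S(S(S(mul(Z, Z)))))))))
  →44  S^8(Z)

Answer: normal form = S^8(Z)  (in 44 steps)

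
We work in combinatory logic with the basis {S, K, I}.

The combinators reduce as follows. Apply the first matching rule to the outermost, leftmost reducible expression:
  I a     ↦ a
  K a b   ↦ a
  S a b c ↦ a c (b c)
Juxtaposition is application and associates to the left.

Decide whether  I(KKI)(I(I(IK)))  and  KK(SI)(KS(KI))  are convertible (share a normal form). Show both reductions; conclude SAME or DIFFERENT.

Answer: DIFFERENT — A ⇓ KK, B ⇓ KS

Derivation:
Term A:
  start: I(KKI)(I(I(IK)))
  [1] KKI(I(I(IK)))
  [2] K(I(I(IK)))
  [3] K(I(IK))
  [4] K(IK)
  [5] KK

Term B:
  start: KK(SI)(KS(KI))
  [1] K(KS(KI))
  [2] KS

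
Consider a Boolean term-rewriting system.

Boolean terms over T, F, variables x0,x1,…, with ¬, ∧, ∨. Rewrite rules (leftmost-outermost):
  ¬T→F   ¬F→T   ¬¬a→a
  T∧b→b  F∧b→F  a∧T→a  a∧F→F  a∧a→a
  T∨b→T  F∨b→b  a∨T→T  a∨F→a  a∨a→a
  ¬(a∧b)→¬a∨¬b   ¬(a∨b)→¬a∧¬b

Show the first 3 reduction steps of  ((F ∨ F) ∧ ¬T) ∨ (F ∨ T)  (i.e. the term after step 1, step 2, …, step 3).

  start: ((F ∨ F) ∧ ¬T) ∨ (F ∨ T)
  [1] (F ∧ ¬T) ∨ (F ∨ T)
  [2] F ∨ (F ∨ T)
  [3] F ∨ T

Answer: after 3 steps: F ∨ T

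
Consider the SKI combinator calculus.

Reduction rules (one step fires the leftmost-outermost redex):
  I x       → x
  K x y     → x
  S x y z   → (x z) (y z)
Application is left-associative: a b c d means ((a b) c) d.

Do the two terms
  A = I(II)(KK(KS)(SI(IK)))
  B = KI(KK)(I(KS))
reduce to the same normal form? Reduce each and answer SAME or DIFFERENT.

Answer: DIFFERENT — A ⇓ K(SIK), B ⇓ KS

Derivation:
Term A:
  start: I(II)(KK(KS)(SI(IK)))
  →1  II(KK(KS)(SI(IK)))
  →2  I(KK(KS)(SI(IK)))
  →3  KK(KS)(SI(IK))
  →4  K(SI(IK))
  →5  K(SIK)

Term B:
  start: KI(KK)(I(KS))
  →1  I(I(KS))
  →2  I(KS)
  →3  KS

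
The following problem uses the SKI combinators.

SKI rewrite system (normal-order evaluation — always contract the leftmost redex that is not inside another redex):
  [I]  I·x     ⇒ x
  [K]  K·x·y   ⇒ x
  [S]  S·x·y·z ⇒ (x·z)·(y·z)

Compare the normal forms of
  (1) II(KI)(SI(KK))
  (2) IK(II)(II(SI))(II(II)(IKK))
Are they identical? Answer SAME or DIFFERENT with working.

Answer: DIFFERENT — A ⇓ I, B ⇓ KK

Reduction:
Term A:
  start: II(KI)(SI(KK))
  [1] I(KI)(SI(KK))
  [2] KI(SI(KK))
  [3] I

Term B:
  start: IK(II)(II(SI))(II(II)(IKK))
  [1] K(II)(II(SI))(II(II)(IKK))
  [2] II(II(II)(IKK))
  [3] I(II(II)(IKK))
  [4] II(II)(IKK)
  [5] I(II)(IKK)
  [6] II(IKK)
  [7] I(IKK)
  [8] IKK
  [9] KK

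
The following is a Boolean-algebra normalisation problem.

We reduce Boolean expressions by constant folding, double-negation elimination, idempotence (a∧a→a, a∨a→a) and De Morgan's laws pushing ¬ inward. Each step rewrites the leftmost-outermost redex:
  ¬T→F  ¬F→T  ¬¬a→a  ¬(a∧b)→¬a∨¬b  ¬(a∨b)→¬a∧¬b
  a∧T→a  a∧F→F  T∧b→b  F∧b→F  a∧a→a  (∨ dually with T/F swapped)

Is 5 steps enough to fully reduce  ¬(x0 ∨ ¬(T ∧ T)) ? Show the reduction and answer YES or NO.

Answer: YES — reaches normal form ¬x0 in 4 ≤ 5 steps

Working:
  start: ¬(x0 ∨ ¬(T ∧ T))
  step 1: ¬x0 ∧ ¬¬(T ∧ T)
  step 2: ¬x0 ∧ (T ∧ T)
  step 3: ¬x0 ∧ T
  step 4: ¬x0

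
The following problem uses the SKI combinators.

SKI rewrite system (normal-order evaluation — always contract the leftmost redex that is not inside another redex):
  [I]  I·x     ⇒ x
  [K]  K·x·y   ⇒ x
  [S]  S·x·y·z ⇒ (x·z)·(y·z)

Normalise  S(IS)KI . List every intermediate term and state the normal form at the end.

  start: S(IS)KI
  [1] ISI(KI)
  [2] SI(KI)

Answer: normal form = SI(KI)  (in 2 steps)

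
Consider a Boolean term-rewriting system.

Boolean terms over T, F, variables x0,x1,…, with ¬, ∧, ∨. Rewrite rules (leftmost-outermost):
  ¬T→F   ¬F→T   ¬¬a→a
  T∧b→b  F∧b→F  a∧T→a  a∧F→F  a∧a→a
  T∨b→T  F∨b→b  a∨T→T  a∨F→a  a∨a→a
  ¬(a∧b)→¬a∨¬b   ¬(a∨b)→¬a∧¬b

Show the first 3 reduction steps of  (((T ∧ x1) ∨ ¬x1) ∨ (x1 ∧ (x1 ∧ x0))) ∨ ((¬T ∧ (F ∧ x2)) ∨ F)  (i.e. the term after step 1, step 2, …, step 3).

  start: (((T ∧ x1) ∨ ¬x1) ∨ (x1 ∧ (x1 ∧ x0))) ∨ ((¬T ∧ (F ∧ x2)) ∨ F)
  →1  ((x1 ∨ ¬x1) ∨ (x1 ∧ (x1 ∧ x0))) ∨ ((¬T ∧ (F ∧ x2)) ∨ F)
  →2  ((x1 ∨ ¬x1) ∨ (x1 ∧ (x1 ∧ x0))) ∨ (¬T ∧ (F ∧ x2))
  →3  ((x1 ∨ ¬x1) ∨ (x1 ∧ (x1 ∧ x0))) ∨ (F ∧ (F ∧ x2))

Answer: after 3 steps: ((x1 ∨ ¬x1) ∨ (x1 ∧ (x1 ∧ x0))) ∨ (F ∧ (F ∧ x2))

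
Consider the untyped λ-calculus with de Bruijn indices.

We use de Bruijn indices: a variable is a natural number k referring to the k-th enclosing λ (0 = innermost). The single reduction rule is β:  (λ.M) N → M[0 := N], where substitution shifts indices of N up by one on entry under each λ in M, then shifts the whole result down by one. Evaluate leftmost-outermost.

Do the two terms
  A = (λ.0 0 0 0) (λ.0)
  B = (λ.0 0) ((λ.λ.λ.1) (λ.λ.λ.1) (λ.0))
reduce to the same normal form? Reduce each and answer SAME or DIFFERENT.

Term A:
  start: (λ.0 0 0 0) (λ.0)
  [1] (λ.0) (λ.0) (λ.0) (λ.0)
  [2] (λ.0) (λ.0) (λ.0)
  [3] (λ.0) (λ.0)
  [4] λ.0

Term B:
  start: (λ.0 0) ((λ.λ.λ.1) (λ.λ.λ.1) (λ.0))
  [1] (λ.λ.λ.1) (λ.λ.λ.1) (λ.0) ((λ.λ.λ.1) (λ.λ.λ.1) (λ.0))
  [2] (λ.λ.1) (λ.0) ((λ.λ.λ.1) (λ.λ.λ.1) (λ.0))
  [3] (λ.λ.0) ((λ.λ.λ.1) (λ.λ.λ.1) (λ.0))
  [4] λ.0

Answer: SAME — A ⇓ λ.0, B ⇓ λ.0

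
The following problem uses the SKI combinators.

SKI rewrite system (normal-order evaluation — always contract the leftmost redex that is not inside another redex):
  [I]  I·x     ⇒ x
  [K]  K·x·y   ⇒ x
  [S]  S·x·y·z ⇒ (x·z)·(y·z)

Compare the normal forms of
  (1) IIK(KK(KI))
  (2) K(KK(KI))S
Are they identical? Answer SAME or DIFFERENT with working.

Answer: DIFFERENT — A ⇓ KK, B ⇓ K

Working:
Term A:
  start: IIK(KK(KI))
  [1] IK(KK(KI))
  [2] K(KK(KI))
  [3] KK

Term B:
  start: K(KK(KI))S
  [1] KK(KI)
  [2] K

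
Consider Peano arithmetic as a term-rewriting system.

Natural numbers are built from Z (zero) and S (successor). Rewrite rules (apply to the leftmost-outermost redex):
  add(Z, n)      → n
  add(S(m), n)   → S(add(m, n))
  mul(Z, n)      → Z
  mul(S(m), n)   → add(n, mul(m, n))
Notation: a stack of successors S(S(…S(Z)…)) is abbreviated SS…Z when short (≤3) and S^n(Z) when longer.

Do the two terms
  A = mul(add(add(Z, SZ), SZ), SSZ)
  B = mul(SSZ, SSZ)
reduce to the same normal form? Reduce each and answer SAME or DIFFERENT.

Answer: SAME — A ⇓ S^4(Z), B ⇓ S^4(Z)

Derivation:
Term A:
  start: mul(add(add(Z, SZ), SZ), SSZ)
  [1] mul(add(SZ, SZ), SSZ)
  [2] mul(S(add(Z, SZ)), SSZ)
  [3] add(SSZ, mul(add(Z, SZ), SSZ))
  [4] S(add(SZ, mul(add(Z, SZ), SSZ)))
  [5] S(S(add(Z, mul(add(Z, SZ), SSZ))))
  [6] S(S(mul(add(Z, SZ), SSZ)))
  [7] S(S(mul(SZ, SSZ)))
  [8] S(S(add(SSZ, mul(Z, SSZ))))
  [9] S(S(S(add(SZ, mul(Z, SSZ)))))
  [10] S(S(S(S(add(Z, mul(Z, SSZ))))))
  [11] S(S(S(S(mul(Z, SSZ)))))
  [12] S^4(Z)

Term B:
  start: mul(SSZ, SSZ)
  [1] add(SSZ, mul(SZ, SSZ))
  [2] S(add(SZ, mul(SZ, SSZ)))
  [3] S(S(add(Z, mul(SZ, SSZ))))
  [4] S(S(mul(SZ, SSZ)))
  [5] S(S(add(SSZ, mul(Z, SSZ))))
  [6] S(S(S(add(SZ, mul(Z, SSZ)))))
  [7] S(S(S(S(add(Z, mul(Z, SSZ))))))
  [8] S(S(S(S(mul(Z, SSZ)))))
  [9] S^4(Z)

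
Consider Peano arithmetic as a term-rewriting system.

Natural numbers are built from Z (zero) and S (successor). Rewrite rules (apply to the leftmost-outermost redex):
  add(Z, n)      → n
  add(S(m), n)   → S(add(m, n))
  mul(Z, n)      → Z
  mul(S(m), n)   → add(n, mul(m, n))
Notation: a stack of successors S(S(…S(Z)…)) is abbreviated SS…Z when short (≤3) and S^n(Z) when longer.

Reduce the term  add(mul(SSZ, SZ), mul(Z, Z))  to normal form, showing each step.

Answer: normal form = SSZ  (in 11 steps)

Reduction:
  start: add(mul(SSZ, SZ), mul(Z, Z))
  [1] add(add(SZ, mul(SZ, SZ)), mul(Z, Z))
  [2] add(S(add(Z, mul(SZ, SZ))), mul(Z, Z))
  [3] S(add(add(Z, mul(SZ, SZ)), mul(Z, Z)))
  [4] S(add(mul(SZ, SZ), mul(Z, Z)))
  [5] S(add(add(SZ, mul(Z, SZ)), mul(Z, Z)))
  [6] S(add(S(add(Z, mul(Z, SZ))), mul(Z, Z)))
  [7] S(S(add(add(Z, mul(Z, SZ)), mul(Z, Z))))
  [8] S(S(add(mul(Z, SZ), mul(Z, Z))))
  [9] S(S(add(Z, mul(Z, Z))))
  [10] S(S(mul(Z, Z)))
  [11] SSZ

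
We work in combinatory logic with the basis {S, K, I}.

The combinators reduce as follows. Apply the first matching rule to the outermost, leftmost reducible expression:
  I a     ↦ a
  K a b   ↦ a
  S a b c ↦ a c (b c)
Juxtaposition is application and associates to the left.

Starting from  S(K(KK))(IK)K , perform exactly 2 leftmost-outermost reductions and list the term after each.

  start: S(K(KK))(IK)K
  →1  K(KK)K(IKK)
  →2  KK(IKK)

Answer: after 2 steps: KK(IKK)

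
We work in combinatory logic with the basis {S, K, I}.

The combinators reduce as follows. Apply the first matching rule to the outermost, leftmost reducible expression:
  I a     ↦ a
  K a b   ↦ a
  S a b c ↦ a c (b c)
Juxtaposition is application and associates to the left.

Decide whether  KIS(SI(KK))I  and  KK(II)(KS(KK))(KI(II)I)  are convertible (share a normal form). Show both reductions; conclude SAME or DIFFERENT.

Answer: DIFFERENT — A ⇓ K, B ⇓ S

Working:
Term A:
  start: KIS(SI(KK))I
  [1] I(SI(KK))I
  [2] SI(KK)I
  [3] II(KKI)
  [4] I(KKI)
  [5] KKI
  [6] K

Term B:
  start: KK(II)(KS(KK))(KI(II)I)
  [1] K(KS(KK))(KI(II)I)
  [2] KS(KK)
  [3] S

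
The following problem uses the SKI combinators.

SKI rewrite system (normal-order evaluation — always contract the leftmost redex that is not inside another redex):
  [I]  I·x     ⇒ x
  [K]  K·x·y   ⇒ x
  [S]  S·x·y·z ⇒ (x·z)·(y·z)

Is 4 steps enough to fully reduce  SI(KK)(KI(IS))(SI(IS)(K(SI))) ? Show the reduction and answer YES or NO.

Answer: NO — after 4 steps the term is KK(KI(IS))(SI(IS)(K(SI))), not yet normal

Derivation:
  start: SI(KK)(KI(IS))(SI(IS)(K(SI)))
  [1] I(KI(IS))(KK(KI(IS)))(SI(IS)(K(SI)))
  [2] KI(IS)(KK(KI(IS)))(SI(IS)(K(SI)))
  [3] I(KK(KI(IS)))(SI(IS)(K(SI)))
  [4] KK(KI(IS))(SI(IS)(K(SI)))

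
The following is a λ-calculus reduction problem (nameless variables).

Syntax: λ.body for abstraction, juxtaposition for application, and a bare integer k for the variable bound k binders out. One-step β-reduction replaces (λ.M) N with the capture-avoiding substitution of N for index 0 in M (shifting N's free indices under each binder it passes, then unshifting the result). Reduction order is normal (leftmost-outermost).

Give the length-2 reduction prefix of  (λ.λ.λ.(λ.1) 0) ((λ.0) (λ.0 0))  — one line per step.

  start: (λ.λ.λ.(λ.1) 0) ((λ.0) (λ.0 0))
  [1] λ.λ.(λ.1) 0
  [2] λ.λ.0

Answer: after 2 steps: λ.λ.0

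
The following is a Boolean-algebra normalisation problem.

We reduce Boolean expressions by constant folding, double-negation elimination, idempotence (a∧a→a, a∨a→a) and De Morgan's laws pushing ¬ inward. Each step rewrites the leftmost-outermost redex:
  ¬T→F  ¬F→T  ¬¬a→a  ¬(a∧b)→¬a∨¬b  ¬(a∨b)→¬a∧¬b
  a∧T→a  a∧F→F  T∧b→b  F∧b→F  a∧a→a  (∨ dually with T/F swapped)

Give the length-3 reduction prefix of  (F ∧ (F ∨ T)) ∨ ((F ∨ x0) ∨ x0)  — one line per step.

  start: (F ∧ (F ∨ T)) ∨ ((F ∨ x0) ∨ x0)
  step 1: F ∨ ((F ∨ x0) ∨ x0)
  step 2: (F ∨ x0) ∨ x0
  step 3: x0 ∨ x0

Answer: after 3 steps: x0 ∨ x0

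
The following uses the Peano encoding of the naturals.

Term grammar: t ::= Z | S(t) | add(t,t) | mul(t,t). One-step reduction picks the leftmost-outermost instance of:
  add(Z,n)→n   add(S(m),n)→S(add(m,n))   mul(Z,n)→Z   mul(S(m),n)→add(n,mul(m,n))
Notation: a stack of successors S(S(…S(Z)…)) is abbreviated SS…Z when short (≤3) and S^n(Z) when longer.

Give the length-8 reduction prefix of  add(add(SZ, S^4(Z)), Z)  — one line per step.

Answer: after 8 steps: S^5(Z)

Reduction:
  start: add(add(SZ, S^4(Z)), Z)
  →1  add(S(add(Z, S^4(Z))), Z)
  →2  S(add(add(Z, S^4(Z)), Z))
  →3  S(add(S^4(Z), Z))
  →4  S(S(add(SSSZ, Z)))
  →5  S(S(S(add(SSZ, Z))))
  →6  S(S(S(S(add(SZ, Z)))))
  →7  S(S(S(S(S(add(Z, Z))))))
  →8  S^5(Z)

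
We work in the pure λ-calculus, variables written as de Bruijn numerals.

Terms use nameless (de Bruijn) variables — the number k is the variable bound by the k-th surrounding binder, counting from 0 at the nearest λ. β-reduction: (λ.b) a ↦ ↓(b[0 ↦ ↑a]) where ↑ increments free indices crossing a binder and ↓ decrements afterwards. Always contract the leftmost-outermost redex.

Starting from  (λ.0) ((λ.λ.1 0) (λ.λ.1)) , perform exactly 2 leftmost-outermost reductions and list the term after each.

  start: (λ.0) ((λ.λ.1 0) (λ.λ.1))
  step 1: (λ.λ.1 0) (λ.λ.1)
  step 2: λ.(λ.λ.1) 0

Answer: after 2 steps: λ.(λ.λ.1) 0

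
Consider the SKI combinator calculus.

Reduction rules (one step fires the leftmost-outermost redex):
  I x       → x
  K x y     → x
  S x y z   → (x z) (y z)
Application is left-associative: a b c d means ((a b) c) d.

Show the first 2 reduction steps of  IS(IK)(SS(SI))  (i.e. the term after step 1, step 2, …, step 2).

  start: IS(IK)(SS(SI))
  [1] S(IK)(SS(SI))
  [2] SK(SS(SI))

Answer: after 2 steps: SK(SS(SI))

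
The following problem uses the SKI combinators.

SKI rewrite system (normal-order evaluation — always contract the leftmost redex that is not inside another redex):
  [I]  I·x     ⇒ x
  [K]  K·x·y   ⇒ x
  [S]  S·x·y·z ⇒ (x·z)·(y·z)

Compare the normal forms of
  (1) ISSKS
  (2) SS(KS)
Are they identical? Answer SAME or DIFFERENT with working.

Term A:
  start: ISSKS
  [1] SSKS
  [2] SS(KS)

Term B:
  start: SS(KS)

Answer: SAME — A ⇓ SS(KS), B ⇓ SS(KS)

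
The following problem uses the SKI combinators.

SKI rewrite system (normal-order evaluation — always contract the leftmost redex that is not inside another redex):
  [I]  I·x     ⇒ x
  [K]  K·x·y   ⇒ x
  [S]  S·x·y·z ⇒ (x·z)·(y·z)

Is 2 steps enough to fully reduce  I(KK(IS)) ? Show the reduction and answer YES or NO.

  start: I(KK(IS))
  [1] KK(IS)
  [2] K

Answer: YES — reaches normal form K in 2 ≤ 2 steps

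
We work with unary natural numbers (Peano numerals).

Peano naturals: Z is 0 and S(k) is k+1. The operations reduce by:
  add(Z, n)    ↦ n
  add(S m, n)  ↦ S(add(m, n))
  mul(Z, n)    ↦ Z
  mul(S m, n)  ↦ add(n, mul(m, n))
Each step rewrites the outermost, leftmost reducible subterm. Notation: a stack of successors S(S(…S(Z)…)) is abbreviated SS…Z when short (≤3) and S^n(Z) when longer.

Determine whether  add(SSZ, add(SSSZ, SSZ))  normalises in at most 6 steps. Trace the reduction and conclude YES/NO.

Answer: NO — after 6 steps the term is S(S(S(S(S(add(Z, SSZ)))))), not yet normal

Reduction:
  start: add(SSZ, add(SSSZ, SSZ))
  step 1: S(add(SZ, add(SSSZ, SSZ)))
  step 2: S(S(add(Z, add(SSSZ, SSZ))))
  step 3: S(S(add(SSSZ, SSZ)))
  step 4: S(S(S(add(SSZ, SSZ))))
  step 5: S(S(S(S(add(SZ, SSZ)))))
  step 6: S(S(S(S(S(add(Z, SSZ))))))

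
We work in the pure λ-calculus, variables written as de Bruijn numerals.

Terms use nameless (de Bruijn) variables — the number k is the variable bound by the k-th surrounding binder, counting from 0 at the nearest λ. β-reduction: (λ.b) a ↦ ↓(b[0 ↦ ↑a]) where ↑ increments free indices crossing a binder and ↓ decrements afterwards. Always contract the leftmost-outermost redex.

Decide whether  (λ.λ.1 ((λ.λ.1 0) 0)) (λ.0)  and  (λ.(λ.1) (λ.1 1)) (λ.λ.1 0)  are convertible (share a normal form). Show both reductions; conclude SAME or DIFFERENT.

Answer: SAME — A ⇓ λ.λ.1 0, B ⇓ λ.λ.1 0

Working:
Term A:
  start: (λ.λ.1 ((λ.λ.1 0) 0)) (λ.0)
  step 1: λ.(λ.0) ((λ.λ.1 0) 0)
  step 2: λ.(λ.λ.1 0) 0
  step 3: λ.λ.1 0

Term B:
  start: (λ.(λ.1) (λ.1 1)) (λ.λ.1 0)
  step 1: (λ.λ.λ.1 0) (λ.(λ.λ.1 0) (λ.λ.1 0))
  step 2: λ.λ.1 0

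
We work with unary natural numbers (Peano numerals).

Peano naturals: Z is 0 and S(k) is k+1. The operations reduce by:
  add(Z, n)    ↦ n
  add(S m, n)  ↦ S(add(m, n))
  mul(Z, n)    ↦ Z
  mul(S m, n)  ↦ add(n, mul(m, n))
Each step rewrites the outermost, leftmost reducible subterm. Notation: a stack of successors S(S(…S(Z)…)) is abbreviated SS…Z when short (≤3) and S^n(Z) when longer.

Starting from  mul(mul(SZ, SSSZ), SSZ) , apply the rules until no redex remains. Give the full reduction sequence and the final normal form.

Answer: normal form = S^6(Z)  (in 19 steps)

Reduction:
  start: mul(mul(SZ, SSSZ), SSZ)
  [1] mul(add(SSSZ, mul(Z, SSSZ)), SSZ)
  [2] mul(S(add(SSZ, mul(Z, SSSZ))), SSZ)
  [3] add(SSZ, mul(add(SSZ, mul(Z, SSSZ)), SSZ))
  [4] S(add(SZ, mul(add(SSZ, mul(Z, SSSZ)), SSZ)))
  [5] S(S(add(Z, mul(add(SSZ, mul(Z, SSSZ)), SSZ))))
  [6] S(S(mul(add(SSZ, mul(Z, SSSZ)), SSZ)))
  [7] S(S(mul(S(add(SZ, mul(Z, SSSZ))), SSZ)))
  [8] S(S(add(SSZ, mul(add(SZ, mul(Z, SSSZ)), SSZ))))
  [9] S(S(S(add(SZ, mul(add(SZ, mul(Z, SSSZ)), SSZ)))))
  [10] S(S(S(S(add(Z, mul(add(SZ, mul(Z, SSSZ)), SSZ))))))
  [11] S(S(S(S(mul(add(SZ, mul(Z, SSSZ)), SSZ)))))
  [12] S(S(S(S(mul(S(add(Z, mul(Z, SSSZ))), SSZ)))))
  [13] S(S(S(S(add(SSZ, mul(add(Z, mul(Z, SSSZ)), SSZ))))))
  [14] S(S(S(S(S(add(SZ, mul(add(Z, mul(Z, SSSZ)), SSZ)))))))
  [15] S(S(S(S(S(S(add(Z, mul(add(Z, mul(Z, SSSZ)), SSZ))))))))
  [16] S(S(S(S(S(S(mul(add(Z, mul(Z, SSSZ)), SSZ)))))))
  [17] S(S(S(S(S(S(mul(mul(Z, SSSZ), SSZ)))))))
  [18] S(S(S(S(S(S(mul(Z, SSZ)))))))
  [19] S^6(Z)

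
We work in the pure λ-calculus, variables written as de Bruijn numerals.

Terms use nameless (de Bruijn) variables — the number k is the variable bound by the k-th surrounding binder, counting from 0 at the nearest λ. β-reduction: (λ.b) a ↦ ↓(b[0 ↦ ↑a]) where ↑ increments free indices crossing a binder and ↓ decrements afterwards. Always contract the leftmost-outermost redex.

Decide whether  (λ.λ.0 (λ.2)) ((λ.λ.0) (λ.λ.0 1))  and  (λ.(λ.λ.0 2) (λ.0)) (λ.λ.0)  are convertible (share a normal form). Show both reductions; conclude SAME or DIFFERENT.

Term A:
  start: (λ.λ.0 (λ.2)) ((λ.λ.0) (λ.λ.0 1))
  step 1: λ.0 (λ.(λ.λ.0) (λ.λ.0 1))
  step 2: λ.0 (λ.λ.0)

Term B:
  start: (λ.(λ.λ.0 2) (λ.0)) (λ.λ.0)
  step 1: (λ.λ.0 (λ.λ.0)) (λ.0)
  step 2: λ.0 (λ.λ.0)

Answer: SAME — A ⇓ λ.0 (λ.λ.0), B ⇓ λ.0 (λ.λ.0)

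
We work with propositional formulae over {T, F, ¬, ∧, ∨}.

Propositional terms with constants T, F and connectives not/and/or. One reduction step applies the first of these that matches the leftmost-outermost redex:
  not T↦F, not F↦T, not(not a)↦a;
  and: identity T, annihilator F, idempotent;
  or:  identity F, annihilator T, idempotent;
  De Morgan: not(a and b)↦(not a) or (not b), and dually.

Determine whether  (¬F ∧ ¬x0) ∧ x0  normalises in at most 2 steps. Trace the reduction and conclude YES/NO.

  start: (¬F ∧ ¬x0) ∧ x0
  [1] (T ∧ ¬x0) ∧ x0
  [2] ¬x0 ∧ x0

Answer: YES — reaches normal form ¬x0 ∧ x0 in 2 ≤ 2 steps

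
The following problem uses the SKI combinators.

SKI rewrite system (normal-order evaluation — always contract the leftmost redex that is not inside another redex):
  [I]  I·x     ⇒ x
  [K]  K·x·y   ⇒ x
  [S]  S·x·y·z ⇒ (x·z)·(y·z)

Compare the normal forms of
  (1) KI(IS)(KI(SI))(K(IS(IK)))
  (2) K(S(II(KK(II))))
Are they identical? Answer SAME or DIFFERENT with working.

Answer: SAME — A ⇓ K(SK), B ⇓ K(SK)

Derivation:
Term A:
  start: KI(IS)(KI(SI))(K(IS(IK)))
  [1] I(KI(SI))(K(IS(IK)))
  [2] KI(SI)(K(IS(IK)))
  [3] I(K(IS(IK)))
  [4] K(IS(IK))
  [5] K(S(IK))
  [6] K(SK)

Term B:
  start: K(S(II(KK(II))))
  [1] K(S(I(KK(II))))
  [2] K(S(KK(II)))
  [3] K(SK)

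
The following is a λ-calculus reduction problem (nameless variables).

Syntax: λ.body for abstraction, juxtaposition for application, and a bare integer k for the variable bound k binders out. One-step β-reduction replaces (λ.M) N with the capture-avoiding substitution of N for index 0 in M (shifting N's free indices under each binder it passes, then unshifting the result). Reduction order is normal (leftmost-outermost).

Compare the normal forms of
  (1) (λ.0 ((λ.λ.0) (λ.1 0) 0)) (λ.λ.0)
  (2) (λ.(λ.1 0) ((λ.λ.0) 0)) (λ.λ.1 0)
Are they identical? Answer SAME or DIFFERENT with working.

Term A:
  start: (λ.0 ((λ.λ.0) (λ.1 0) 0)) (λ.λ.0)
  →1  (λ.λ.0) ((λ.λ.0) (λ.(λ.λ.0) 0) (λ.λ.0))
  →2  λ.0

Term B:
  start: (λ.(λ.1 0) ((λ.λ.0) 0)) (λ.λ.1 0)
  →1  (λ.(λ.λ.1 0) 0) ((λ.λ.0) (λ.λ.1 0))
  →2  (λ.λ.1 0) ((λ.λ.0) (λ.λ.1 0))
  →3  λ.(λ.λ.0) (λ.λ.1 0) 0
  →4  λ.(λ.0) 0
  →5  λ.0

Answer: SAME — A ⇓ λ.0, B ⇓ λ.0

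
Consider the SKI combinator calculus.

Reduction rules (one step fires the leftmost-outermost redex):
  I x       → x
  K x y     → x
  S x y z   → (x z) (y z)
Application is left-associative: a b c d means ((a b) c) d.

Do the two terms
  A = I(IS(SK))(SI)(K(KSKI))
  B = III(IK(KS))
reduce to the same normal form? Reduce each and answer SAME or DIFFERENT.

Answer: DIFFERENT — A ⇓ SI(K(SI)), B ⇓ K(KS)

Derivation:
Term A:
  start: I(IS(SK))(SI)(K(KSKI))
  step 1: IS(SK)(SI)(K(KSKI))
  step 2: S(SK)(SI)(K(KSKI))
  step 3: SK(K(KSKI))(SI(K(KSKI)))
  step 4: K(SI(K(KSKI)))(K(KSKI)(SI(K(KSKI))))
  step 5: SI(K(KSKI))
  step 6: SI(K(SI))

Term B:
  start: III(IK(KS))
  step 1: II(IK(KS))
  step 2: I(IK(KS))
  step 3: IK(KS)
  step 4: K(KS)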